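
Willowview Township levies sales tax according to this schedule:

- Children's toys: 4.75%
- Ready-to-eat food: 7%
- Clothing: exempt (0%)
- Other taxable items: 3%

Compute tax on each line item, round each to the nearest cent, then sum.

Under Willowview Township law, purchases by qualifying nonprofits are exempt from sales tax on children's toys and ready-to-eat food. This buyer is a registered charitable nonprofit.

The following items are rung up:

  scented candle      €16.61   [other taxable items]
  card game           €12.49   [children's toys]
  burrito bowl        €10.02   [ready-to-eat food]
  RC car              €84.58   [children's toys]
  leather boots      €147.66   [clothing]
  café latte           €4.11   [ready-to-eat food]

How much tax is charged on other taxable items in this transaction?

Scented candle €16.61: other taxable items → 3% → €0.50
Tax on other taxable items = €0.50

€0.50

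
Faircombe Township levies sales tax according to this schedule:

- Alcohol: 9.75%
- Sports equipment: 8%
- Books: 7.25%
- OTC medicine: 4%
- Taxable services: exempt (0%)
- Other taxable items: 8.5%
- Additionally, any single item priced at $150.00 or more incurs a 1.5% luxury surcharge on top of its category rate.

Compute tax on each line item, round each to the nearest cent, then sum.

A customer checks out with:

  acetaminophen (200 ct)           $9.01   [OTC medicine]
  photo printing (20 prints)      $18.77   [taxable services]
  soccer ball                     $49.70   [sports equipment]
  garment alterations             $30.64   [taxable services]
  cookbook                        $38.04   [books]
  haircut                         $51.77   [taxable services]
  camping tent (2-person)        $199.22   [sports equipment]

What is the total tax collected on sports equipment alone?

Soccer ball $49.70: sports equipment → 8% → $3.98
Camping tent (2-person) $199.22: sports equipment → 8% + 1.5% surcharge = 9.5% → $18.93
Tax on sports equipment = $3.98 + $18.93 = $22.91

$22.91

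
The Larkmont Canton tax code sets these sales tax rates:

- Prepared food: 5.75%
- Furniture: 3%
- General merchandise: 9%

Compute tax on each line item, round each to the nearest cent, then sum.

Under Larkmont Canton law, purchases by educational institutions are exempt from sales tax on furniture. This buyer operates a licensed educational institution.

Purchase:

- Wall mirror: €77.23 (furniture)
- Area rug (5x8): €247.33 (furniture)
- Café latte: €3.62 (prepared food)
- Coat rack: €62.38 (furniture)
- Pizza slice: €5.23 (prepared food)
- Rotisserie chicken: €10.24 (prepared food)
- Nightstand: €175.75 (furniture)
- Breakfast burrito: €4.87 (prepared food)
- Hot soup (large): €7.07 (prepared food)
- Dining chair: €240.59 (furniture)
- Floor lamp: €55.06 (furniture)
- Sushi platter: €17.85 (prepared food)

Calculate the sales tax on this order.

€2.82

Wall mirror €77.23: furniture, buyer-exempt → 0% → €0.00
Area rug (5x8) €247.33: furniture, buyer-exempt → 0% → €0.00
Café latte €3.62: prepared food → 5.75% → €0.21
Coat rack €62.38: furniture, buyer-exempt → 0% → €0.00
Pizza slice €5.23: prepared food → 5.75% → €0.30
Rotisserie chicken €10.24: prepared food → 5.75% → €0.59
Nightstand €175.75: furniture, buyer-exempt → 0% → €0.00
Breakfast burrito €4.87: prepared food → 5.75% → €0.28
Hot soup (large) €7.07: prepared food → 5.75% → €0.41
Dining chair €240.59: furniture, buyer-exempt → 0% → €0.00
Floor lamp €55.06: furniture, buyer-exempt → 0% → €0.00
Sushi platter €17.85: prepared food → 5.75% → €1.03
Total tax = €0.21 + €0.30 + €0.59 + €0.28 + €0.41 + €1.03 = €2.82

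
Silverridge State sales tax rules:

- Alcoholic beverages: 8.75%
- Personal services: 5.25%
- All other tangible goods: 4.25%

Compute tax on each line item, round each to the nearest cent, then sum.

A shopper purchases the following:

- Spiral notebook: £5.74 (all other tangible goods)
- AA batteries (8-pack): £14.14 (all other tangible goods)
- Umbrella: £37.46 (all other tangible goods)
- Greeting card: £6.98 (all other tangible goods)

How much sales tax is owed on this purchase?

£2.73

Spiral notebook £5.74: all other tangible goods → 4.25% → £0.24
AA batteries (8-pack) £14.14: all other tangible goods → 4.25% → £0.60
Umbrella £37.46: all other tangible goods → 4.25% → £1.59
Greeting card £6.98: all other tangible goods → 4.25% → £0.30
Total tax = £0.24 + £0.60 + £1.59 + £0.30 = £2.73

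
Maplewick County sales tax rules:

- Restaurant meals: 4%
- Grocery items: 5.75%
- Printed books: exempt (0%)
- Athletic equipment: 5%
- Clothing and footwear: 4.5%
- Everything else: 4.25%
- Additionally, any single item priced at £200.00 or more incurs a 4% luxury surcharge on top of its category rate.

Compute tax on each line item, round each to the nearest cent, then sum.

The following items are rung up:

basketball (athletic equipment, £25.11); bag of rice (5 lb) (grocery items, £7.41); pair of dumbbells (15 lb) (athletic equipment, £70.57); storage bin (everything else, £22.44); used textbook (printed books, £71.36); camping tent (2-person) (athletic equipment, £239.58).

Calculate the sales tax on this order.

£27.73

Basketball £25.11: athletic equipment → 5% → £1.26
Bag of rice (5 lb) £7.41: grocery items → 5.75% → £0.43
Pair of dumbbells (15 lb) £70.57: athletic equipment → 5% → £3.53
Storage bin £22.44: everything else → 4.25% → £0.95
Used textbook £71.36: printed books → 0% → £0.00
Camping tent (2-person) £239.58: athletic equipment → 5% + 4% surcharge = 9% → £21.56
Total tax = £1.26 + £0.43 + £3.53 + £0.95 + £21.56 = £27.73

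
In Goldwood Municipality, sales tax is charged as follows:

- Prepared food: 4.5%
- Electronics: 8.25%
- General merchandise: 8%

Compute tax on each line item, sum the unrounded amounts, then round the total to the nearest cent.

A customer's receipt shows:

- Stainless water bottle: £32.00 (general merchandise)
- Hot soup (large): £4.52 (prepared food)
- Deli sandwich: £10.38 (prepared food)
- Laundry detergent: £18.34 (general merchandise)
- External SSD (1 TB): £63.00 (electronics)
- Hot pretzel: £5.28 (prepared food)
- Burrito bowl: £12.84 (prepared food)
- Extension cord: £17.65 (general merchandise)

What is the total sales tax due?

Stainless water bottle £32.00: general merchandise → 8% → £2.56
Hot soup (large) £4.52: prepared food → 4.5% → £0.2034
Deli sandwich £10.38: prepared food → 4.5% → £0.4671
Laundry detergent £18.34: general merchandise → 8% → £1.4672
External SSD (1 TB) £63.00: electronics → 8.25% → £5.1975
Hot pretzel £5.28: prepared food → 4.5% → £0.2376
Burrito bowl £12.84: prepared food → 4.5% → £0.5778
Extension cord £17.65: general merchandise → 8% → £1.412
Unrounded tax sum = £12.1226 → £12.12

£12.12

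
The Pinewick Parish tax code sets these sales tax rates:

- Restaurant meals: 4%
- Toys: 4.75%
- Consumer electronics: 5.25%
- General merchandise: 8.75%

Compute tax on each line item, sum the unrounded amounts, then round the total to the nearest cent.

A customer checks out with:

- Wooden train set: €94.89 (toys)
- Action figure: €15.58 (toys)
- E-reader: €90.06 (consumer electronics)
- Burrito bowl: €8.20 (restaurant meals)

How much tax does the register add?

Wooden train set €94.89: toys → 4.75% → €4.507275
Action figure €15.58: toys → 4.75% → €0.74005
E-reader €90.06: consumer electronics → 5.25% → €4.72815
Burrito bowl €8.20: restaurant meals → 4% → €0.328
Unrounded tax sum = €10.303475 → €10.30

€10.30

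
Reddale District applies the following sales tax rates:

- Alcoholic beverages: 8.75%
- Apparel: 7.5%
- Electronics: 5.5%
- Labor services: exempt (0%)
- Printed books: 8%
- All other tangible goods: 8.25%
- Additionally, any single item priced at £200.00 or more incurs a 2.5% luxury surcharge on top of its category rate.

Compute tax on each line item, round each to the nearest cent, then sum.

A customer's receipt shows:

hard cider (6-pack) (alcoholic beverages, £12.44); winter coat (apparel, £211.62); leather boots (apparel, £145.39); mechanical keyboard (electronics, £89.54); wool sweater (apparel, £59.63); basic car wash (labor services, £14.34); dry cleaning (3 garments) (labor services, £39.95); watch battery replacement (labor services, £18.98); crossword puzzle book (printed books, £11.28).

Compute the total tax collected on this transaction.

Hard cider (6-pack) £12.44: alcoholic beverages → 8.75% → £1.09
Winter coat £211.62: apparel → 7.5% + 2.5% surcharge = 10% → £21.16
Leather boots £145.39: apparel → 7.5% → £10.90
Mechanical keyboard £89.54: electronics → 5.5% → £4.92
Wool sweater £59.63: apparel → 7.5% → £4.47
Basic car wash £14.34: labor services → 0% → £0.00
Dry cleaning (3 garments) £39.95: labor services → 0% → £0.00
Watch battery replacement £18.98: labor services → 0% → £0.00
Crossword puzzle book £11.28: printed books → 8% → £0.90
Total tax = £1.09 + £21.16 + £10.90 + £4.92 + £4.47 + £0.90 = £43.44

£43.44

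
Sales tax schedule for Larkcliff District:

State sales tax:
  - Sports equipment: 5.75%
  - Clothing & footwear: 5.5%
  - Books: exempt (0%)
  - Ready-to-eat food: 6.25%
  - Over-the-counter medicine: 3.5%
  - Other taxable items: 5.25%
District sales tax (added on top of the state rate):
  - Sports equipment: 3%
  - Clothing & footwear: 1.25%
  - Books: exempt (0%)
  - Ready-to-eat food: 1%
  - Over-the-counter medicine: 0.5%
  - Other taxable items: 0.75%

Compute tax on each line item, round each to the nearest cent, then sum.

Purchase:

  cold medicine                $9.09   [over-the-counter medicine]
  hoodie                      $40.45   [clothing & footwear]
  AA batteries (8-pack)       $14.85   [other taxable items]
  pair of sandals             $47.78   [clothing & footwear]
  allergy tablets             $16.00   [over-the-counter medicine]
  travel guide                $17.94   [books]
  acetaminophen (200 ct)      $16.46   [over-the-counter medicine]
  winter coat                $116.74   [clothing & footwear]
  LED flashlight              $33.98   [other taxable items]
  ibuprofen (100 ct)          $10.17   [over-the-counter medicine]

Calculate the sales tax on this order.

Cold medicine $9.09: over-the-counter medicine → 3.5% + 0.5% district = 4% → $0.36
Hoodie $40.45: clothing & footwear → 5.5% + 1.25% district = 6.75% → $2.73
AA batteries (8-pack) $14.85: other taxable items → 5.25% + 0.75% district = 6% → $0.89
Pair of sandals $47.78: clothing & footwear → 5.5% + 1.25% district = 6.75% → $3.23
Allergy tablets $16.00: over-the-counter medicine → 3.5% + 0.5% district = 4% → $0.64
Travel guide $17.94: books → 0% + 0% district = 0% → $0.00
Acetaminophen (200 ct) $16.46: over-the-counter medicine → 3.5% + 0.5% district = 4% → $0.66
Winter coat $116.74: clothing & footwear → 5.5% + 1.25% district = 6.75% → $7.88
LED flashlight $33.98: other taxable items → 5.25% + 0.75% district = 6% → $2.04
Ibuprofen (100 ct) $10.17: over-the-counter medicine → 3.5% + 0.5% district = 4% → $0.41
Total tax = $0.36 + $2.73 + $0.89 + $3.23 + $0.64 + $0.66 + $7.88 + $2.04 + $0.41 = $18.84

$18.84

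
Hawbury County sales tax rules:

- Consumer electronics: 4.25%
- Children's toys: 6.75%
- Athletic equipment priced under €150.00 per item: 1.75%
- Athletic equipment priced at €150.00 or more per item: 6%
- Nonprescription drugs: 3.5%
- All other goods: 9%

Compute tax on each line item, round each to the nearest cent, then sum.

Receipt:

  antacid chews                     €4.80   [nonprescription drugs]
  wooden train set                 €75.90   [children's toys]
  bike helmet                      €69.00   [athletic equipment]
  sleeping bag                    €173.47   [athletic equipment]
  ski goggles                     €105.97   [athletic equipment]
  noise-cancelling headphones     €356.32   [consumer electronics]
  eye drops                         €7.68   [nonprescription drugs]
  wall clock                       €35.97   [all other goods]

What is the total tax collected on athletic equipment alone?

€13.47

Bike helmet €69.00: athletic equipment, under €150.00 → 1.75% → €1.21
Sleeping bag €173.47: athletic equipment, €150.00 or more → 6% → €10.41
Ski goggles €105.97: athletic equipment, under €150.00 → 1.75% → €1.85
Tax on athletic equipment = €1.21 + €10.41 + €1.85 = €13.47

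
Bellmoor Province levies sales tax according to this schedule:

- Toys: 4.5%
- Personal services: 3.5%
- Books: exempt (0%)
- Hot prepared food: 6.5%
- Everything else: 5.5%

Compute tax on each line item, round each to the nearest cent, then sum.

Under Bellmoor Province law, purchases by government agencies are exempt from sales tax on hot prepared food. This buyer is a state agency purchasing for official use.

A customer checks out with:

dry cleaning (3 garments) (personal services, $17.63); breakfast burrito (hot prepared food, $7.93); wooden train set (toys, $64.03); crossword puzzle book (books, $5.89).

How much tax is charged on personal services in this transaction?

Dry cleaning (3 garments) $17.63: personal services → 3.5% → $0.62
Tax on personal services = $0.62

$0.62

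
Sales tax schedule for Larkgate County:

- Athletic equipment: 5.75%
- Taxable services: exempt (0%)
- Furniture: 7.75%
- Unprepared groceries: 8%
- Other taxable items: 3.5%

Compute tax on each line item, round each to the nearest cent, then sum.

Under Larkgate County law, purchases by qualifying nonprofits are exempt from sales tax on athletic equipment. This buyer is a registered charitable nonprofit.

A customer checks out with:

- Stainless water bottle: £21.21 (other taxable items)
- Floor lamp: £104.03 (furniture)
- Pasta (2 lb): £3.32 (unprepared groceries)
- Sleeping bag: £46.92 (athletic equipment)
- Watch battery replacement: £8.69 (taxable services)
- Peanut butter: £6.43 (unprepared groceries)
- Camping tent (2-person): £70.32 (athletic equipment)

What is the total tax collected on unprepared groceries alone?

£0.78

Pasta (2 lb) £3.32: unprepared groceries → 8% → £0.27
Peanut butter £6.43: unprepared groceries → 8% → £0.51
Tax on unprepared groceries = £0.27 + £0.51 = £0.78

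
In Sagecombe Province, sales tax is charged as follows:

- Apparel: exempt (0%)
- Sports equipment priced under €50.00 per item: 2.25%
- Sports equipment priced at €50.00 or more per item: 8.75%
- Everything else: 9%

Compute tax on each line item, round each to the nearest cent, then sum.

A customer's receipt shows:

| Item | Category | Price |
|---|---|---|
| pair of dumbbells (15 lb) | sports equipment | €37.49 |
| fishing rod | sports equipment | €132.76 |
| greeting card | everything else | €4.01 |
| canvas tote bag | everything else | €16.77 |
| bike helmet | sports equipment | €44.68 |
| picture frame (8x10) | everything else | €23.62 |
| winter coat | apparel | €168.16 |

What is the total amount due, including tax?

€444.96

Pair of dumbbells (15 lb) €37.49: sports equipment, under €50.00 → 2.25% → €0.84
Fishing rod €132.76: sports equipment, €50.00 or more → 8.75% → €11.62
Greeting card €4.01: everything else → 9% → €0.36
Canvas tote bag €16.77: everything else → 9% → €1.51
Bike helmet €44.68: sports equipment, under €50.00 → 2.25% → €1.01
Picture frame (8x10) €23.62: everything else → 9% → €2.13
Winter coat €168.16: apparel → 0% → €0.00
Subtotal = €427.49; tax = €17.47; total due = €444.96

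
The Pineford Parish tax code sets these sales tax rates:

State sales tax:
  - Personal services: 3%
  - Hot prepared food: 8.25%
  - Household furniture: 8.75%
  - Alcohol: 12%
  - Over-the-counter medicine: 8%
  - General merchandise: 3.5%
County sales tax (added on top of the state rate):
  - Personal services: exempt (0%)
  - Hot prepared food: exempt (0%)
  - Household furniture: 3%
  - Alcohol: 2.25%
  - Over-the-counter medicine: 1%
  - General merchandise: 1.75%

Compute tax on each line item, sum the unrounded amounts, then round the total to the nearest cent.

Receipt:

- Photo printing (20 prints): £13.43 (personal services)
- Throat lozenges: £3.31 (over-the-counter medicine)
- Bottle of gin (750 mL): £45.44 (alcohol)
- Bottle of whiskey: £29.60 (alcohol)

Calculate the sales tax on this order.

£11.39

Photo printing (20 prints) £13.43: personal services → 3% + 0% county = 3% → £0.4029
Throat lozenges £3.31: over-the-counter medicine → 8% + 1% county = 9% → £0.2979
Bottle of gin (750 mL) £45.44: alcohol → 12% + 2.25% county = 14.25% → £6.4752
Bottle of whiskey £29.60: alcohol → 12% + 2.25% county = 14.25% → £4.218
Unrounded tax sum = £11.394 → £11.39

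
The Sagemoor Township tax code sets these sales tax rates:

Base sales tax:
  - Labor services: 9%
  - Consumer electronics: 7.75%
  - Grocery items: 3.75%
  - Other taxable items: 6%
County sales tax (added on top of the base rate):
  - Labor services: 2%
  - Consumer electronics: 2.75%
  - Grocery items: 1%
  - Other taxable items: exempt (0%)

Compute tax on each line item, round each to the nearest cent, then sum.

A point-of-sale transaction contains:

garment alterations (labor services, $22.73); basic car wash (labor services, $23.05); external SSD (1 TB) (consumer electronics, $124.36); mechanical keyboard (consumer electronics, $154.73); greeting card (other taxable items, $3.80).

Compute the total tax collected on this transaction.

Garment alterations $22.73: labor services → 9% + 2% county = 11% → $2.50
Basic car wash $23.05: labor services → 9% + 2% county = 11% → $2.54
External SSD (1 TB) $124.36: consumer electronics → 7.75% + 2.75% county = 10.5% → $13.06
Mechanical keyboard $154.73: consumer electronics → 7.75% + 2.75% county = 10.5% → $16.25
Greeting card $3.80: other taxable items → 6% + 0% county = 6% → $0.23
Total tax = $2.50 + $2.54 + $13.06 + $16.25 + $0.23 = $34.58

$34.58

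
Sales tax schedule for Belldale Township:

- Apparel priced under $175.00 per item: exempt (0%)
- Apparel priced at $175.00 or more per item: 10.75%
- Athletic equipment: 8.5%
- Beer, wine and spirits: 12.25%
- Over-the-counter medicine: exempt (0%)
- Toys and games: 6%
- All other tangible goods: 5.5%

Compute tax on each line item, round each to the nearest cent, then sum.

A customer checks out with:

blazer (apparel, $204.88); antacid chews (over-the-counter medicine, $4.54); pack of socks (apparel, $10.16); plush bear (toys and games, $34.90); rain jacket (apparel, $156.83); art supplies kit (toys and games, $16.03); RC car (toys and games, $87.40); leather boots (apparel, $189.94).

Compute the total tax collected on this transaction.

Blazer $204.88: apparel, $175.00 or more → 10.75% → $22.02
Antacid chews $4.54: over-the-counter medicine → 0% → $0.00
Pack of socks $10.16: apparel, under $175.00 → 0% → $0.00
Plush bear $34.90: toys and games → 6% → $2.09
Rain jacket $156.83: apparel, under $175.00 → 0% → $0.00
Art supplies kit $16.03: toys and games → 6% → $0.96
RC car $87.40: toys and games → 6% → $5.24
Leather boots $189.94: apparel, $175.00 or more → 10.75% → $20.42
Total tax = $22.02 + $2.09 + $0.96 + $5.24 + $20.42 = $50.73

$50.73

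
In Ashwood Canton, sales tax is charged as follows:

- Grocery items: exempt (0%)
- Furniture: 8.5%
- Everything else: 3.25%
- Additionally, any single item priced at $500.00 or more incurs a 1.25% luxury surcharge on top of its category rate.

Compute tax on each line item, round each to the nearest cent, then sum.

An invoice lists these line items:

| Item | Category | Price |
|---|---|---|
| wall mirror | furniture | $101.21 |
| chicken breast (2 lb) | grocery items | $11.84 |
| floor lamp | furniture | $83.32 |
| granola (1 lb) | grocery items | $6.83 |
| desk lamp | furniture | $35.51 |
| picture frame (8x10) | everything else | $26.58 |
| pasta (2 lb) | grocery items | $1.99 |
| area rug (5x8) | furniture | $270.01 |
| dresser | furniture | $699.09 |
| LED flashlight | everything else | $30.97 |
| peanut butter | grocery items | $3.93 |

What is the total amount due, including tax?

Wall mirror $101.21: furniture → 8.5% → $8.60
Chicken breast (2 lb) $11.84: grocery items → 0% → $0.00
Floor lamp $83.32: furniture → 8.5% → $7.08
Granola (1 lb) $6.83: grocery items → 0% → $0.00
Desk lamp $35.51: furniture → 8.5% → $3.02
Picture frame (8x10) $26.58: everything else → 3.25% → $0.86
Pasta (2 lb) $1.99: grocery items → 0% → $0.00
Area rug (5x8) $270.01: furniture → 8.5% → $22.95
Dresser $699.09: furniture → 8.5% + 1.25% surcharge = 9.75% → $68.16
LED flashlight $30.97: everything else → 3.25% → $1.01
Peanut butter $3.93: grocery items → 0% → $0.00
Subtotal = $1271.28; tax = $111.68; total due = $1382.96

$1382.96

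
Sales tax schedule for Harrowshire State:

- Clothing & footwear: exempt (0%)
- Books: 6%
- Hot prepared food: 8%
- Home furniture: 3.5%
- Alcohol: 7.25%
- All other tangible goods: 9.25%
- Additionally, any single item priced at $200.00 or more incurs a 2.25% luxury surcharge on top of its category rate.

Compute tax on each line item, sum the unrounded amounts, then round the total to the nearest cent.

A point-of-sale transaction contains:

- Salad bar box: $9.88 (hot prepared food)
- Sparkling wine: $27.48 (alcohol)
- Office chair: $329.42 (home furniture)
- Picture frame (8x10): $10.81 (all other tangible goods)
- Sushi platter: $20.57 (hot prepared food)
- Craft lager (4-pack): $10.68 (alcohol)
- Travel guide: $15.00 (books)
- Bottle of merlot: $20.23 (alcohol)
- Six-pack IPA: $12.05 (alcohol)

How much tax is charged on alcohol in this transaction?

$5.11

Sparkling wine $27.48: alcohol → 7.25% → $1.9923
Craft lager (4-pack) $10.68: alcohol → 7.25% → $0.7743
Bottle of merlot $20.23: alcohol → 7.25% → $1.466675
Six-pack IPA $12.05: alcohol → 7.25% → $0.873625
Tax on alcohol: unrounded sum = $5.1069 → $5.11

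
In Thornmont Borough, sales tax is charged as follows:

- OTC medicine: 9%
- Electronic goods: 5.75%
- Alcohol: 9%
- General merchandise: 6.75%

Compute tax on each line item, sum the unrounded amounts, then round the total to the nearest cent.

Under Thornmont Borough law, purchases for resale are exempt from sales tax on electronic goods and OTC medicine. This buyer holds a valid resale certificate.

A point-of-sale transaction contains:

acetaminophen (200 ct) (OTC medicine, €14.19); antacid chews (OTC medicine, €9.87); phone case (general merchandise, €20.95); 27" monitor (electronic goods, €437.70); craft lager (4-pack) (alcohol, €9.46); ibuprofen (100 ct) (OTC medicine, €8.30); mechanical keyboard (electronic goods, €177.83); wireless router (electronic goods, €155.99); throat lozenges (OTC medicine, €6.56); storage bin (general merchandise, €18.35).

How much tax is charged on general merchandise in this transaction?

€2.65

Phone case €20.95: general merchandise → 6.75% → €1.414125
Storage bin €18.35: general merchandise → 6.75% → €1.238625
Tax on general merchandise: unrounded sum = €2.65275 → €2.65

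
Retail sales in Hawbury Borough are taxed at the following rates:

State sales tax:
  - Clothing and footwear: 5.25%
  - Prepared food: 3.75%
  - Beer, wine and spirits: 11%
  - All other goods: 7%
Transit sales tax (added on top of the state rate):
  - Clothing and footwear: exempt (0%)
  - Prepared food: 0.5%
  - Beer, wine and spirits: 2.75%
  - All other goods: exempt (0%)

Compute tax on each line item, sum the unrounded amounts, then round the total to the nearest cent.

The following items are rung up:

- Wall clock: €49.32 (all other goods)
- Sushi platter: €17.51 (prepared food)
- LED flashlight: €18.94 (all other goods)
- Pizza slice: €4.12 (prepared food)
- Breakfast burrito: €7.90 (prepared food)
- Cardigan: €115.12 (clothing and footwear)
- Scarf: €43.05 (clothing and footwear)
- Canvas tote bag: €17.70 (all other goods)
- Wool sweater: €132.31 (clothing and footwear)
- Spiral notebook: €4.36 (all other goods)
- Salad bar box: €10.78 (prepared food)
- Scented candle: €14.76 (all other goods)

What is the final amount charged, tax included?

€460.19

Wall clock €49.32: all other goods → 7% + 0% transit = 7% → €3.4524
Sushi platter €17.51: prepared food → 3.75% + 0.5% transit = 4.25% → €0.744175
LED flashlight €18.94: all other goods → 7% + 0% transit = 7% → €1.3258
Pizza slice €4.12: prepared food → 3.75% + 0.5% transit = 4.25% → €0.1751
Breakfast burrito €7.90: prepared food → 3.75% + 0.5% transit = 4.25% → €0.33575
Cardigan €115.12: clothing and footwear → 5.25% + 0% transit = 5.25% → €6.0438
Scarf €43.05: clothing and footwear → 5.25% + 0% transit = 5.25% → €2.260125
Canvas tote bag €17.70: all other goods → 7% + 0% transit = 7% → €1.239
Wool sweater €132.31: clothing and footwear → 5.25% + 0% transit = 5.25% → €6.946275
Spiral notebook €4.36: all other goods → 7% + 0% transit = 7% → €0.3052
Salad bar box €10.78: prepared food → 3.75% + 0.5% transit = 4.25% → €0.45815
Scented candle €14.76: all other goods → 7% + 0% transit = 7% → €1.0332
Subtotal = €435.87; unrounded tax = €24.318975 → €24.32; total due = €460.19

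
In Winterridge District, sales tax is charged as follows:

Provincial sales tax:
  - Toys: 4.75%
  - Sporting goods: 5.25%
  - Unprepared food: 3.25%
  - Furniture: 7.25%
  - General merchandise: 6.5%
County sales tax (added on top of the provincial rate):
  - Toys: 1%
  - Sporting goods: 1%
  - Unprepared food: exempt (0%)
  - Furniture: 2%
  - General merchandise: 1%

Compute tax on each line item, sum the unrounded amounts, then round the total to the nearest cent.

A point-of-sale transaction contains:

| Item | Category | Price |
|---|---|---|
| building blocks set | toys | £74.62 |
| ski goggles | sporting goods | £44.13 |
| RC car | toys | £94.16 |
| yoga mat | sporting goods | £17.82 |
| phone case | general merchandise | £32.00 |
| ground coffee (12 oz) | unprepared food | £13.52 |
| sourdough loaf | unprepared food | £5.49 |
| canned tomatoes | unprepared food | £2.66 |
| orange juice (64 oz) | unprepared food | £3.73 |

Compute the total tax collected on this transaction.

Building blocks set £74.62: toys → 4.75% + 1% county = 5.75% → £4.29065
Ski goggles £44.13: sporting goods → 5.25% + 1% county = 6.25% → £2.758125
RC car £94.16: toys → 4.75% + 1% county = 5.75% → £5.4142
Yoga mat £17.82: sporting goods → 5.25% + 1% county = 6.25% → £1.11375
Phone case £32.00: general merchandise → 6.5% + 1% county = 7.5% → £2.40
Ground coffee (12 oz) £13.52: unprepared food → 3.25% + 0% county = 3.25% → £0.4394
Sourdough loaf £5.49: unprepared food → 3.25% + 0% county = 3.25% → £0.178425
Canned tomatoes £2.66: unprepared food → 3.25% + 0% county = 3.25% → £0.08645
Orange juice (64 oz) £3.73: unprepared food → 3.25% + 0% county = 3.25% → £0.121225
Unrounded tax sum = £16.802225 → £16.80

£16.80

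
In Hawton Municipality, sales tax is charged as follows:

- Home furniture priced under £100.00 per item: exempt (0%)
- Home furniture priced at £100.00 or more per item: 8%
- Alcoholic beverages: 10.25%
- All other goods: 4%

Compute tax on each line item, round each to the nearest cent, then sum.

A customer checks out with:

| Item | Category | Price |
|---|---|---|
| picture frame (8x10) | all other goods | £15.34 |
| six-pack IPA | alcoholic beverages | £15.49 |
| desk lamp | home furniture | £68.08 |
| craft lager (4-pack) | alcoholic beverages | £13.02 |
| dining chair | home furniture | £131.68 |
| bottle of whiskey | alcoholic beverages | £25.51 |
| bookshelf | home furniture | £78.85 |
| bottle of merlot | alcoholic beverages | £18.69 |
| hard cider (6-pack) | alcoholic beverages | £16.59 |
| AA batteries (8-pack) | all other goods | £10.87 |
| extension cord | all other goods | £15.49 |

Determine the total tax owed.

Picture frame (8x10) £15.34: all other goods → 4% → £0.61
Six-pack IPA £15.49: alcoholic beverages → 10.25% → £1.59
Desk lamp £68.08: home furniture, under £100.00 → 0% → £0.00
Craft lager (4-pack) £13.02: alcoholic beverages → 10.25% → £1.33
Dining chair £131.68: home furniture, £100.00 or more → 8% → £10.53
Bottle of whiskey £25.51: alcoholic beverages → 10.25% → £2.61
Bookshelf £78.85: home furniture, under £100.00 → 0% → £0.00
Bottle of merlot £18.69: alcoholic beverages → 10.25% → £1.92
Hard cider (6-pack) £16.59: alcoholic beverages → 10.25% → £1.70
AA batteries (8-pack) £10.87: all other goods → 4% → £0.43
Extension cord £15.49: all other goods → 4% → £0.62
Total tax = £0.61 + £1.59 + £1.33 + £10.53 + £2.61 + £1.92 + £1.70 + £0.43 + £0.62 = £21.34

£21.34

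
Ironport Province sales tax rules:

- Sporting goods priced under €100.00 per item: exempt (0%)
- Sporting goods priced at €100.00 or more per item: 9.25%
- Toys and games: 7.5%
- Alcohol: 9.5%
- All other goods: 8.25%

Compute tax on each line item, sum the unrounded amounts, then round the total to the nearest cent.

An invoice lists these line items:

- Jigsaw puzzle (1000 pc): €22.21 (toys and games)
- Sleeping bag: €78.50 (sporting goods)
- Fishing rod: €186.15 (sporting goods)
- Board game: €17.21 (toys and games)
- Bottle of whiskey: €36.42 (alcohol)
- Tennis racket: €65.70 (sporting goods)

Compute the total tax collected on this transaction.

Jigsaw puzzle (1000 pc) €22.21: toys and games → 7.5% → €1.66575
Sleeping bag €78.50: sporting goods, under €100.00 → 0% → €0.00
Fishing rod €186.15: sporting goods, €100.00 or more → 9.25% → €17.218875
Board game €17.21: toys and games → 7.5% → €1.29075
Bottle of whiskey €36.42: alcohol → 9.5% → €3.4599
Tennis racket €65.70: sporting goods, under €100.00 → 0% → €0.00
Unrounded tax sum = €23.635275 → €23.64

€23.64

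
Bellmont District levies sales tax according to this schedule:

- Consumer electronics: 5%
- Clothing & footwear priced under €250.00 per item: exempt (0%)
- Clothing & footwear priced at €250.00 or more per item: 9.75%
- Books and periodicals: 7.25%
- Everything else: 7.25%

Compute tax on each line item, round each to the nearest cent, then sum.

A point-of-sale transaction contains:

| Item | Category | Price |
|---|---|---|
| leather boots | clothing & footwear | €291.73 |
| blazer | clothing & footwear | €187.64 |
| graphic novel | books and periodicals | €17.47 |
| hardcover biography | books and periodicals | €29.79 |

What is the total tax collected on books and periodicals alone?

Graphic novel €17.47: books and periodicals → 7.25% → €1.27
Hardcover biography €29.79: books and periodicals → 7.25% → €2.16
Tax on books and periodicals = €1.27 + €2.16 = €3.43

€3.43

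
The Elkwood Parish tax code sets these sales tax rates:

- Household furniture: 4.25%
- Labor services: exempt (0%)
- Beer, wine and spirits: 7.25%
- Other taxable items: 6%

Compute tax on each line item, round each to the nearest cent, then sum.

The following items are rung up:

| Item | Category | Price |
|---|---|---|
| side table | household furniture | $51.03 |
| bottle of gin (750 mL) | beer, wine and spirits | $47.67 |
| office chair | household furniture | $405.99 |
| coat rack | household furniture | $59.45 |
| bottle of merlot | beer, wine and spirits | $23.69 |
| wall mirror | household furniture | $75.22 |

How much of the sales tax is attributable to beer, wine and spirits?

$5.18

Bottle of gin (750 mL) $47.67: beer, wine and spirits → 7.25% → $3.46
Bottle of merlot $23.69: beer, wine and spirits → 7.25% → $1.72
Tax on beer, wine and spirits = $3.46 + $1.72 = $5.18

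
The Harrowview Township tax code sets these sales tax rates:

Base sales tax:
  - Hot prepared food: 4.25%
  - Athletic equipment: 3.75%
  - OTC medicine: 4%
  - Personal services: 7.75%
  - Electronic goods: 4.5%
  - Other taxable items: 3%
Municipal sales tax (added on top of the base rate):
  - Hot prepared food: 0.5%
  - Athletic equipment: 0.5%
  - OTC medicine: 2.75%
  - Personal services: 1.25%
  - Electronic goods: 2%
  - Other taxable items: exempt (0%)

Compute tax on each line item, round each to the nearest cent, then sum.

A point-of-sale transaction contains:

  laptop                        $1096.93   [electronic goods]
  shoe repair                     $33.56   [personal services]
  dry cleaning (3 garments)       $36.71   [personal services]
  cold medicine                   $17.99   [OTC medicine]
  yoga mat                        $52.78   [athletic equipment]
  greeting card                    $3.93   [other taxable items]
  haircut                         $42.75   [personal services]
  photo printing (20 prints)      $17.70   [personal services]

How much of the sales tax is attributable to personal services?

$11.76

Shoe repair $33.56: personal services → 7.75% + 1.25% municipal = 9% → $3.02
Dry cleaning (3 garments) $36.71: personal services → 7.75% + 1.25% municipal = 9% → $3.30
Haircut $42.75: personal services → 7.75% + 1.25% municipal = 9% → $3.85
Photo printing (20 prints) $17.70: personal services → 7.75% + 1.25% municipal = 9% → $1.59
Tax on personal services = $3.02 + $3.30 + $3.85 + $1.59 = $11.76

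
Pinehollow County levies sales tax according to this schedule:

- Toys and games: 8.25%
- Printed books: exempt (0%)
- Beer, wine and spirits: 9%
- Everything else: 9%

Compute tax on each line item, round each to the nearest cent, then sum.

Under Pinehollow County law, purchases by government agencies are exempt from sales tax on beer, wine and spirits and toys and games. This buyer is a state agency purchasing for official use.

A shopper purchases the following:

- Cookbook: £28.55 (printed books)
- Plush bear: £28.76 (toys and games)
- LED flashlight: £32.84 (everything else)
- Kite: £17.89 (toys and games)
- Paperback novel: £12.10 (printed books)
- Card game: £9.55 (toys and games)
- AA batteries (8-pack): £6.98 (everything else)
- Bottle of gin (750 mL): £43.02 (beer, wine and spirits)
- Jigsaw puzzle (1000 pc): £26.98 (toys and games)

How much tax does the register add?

£3.59

Cookbook £28.55: printed books → 0% → £0.00
Plush bear £28.76: toys and games, buyer-exempt → 0% → £0.00
LED flashlight £32.84: everything else → 9% → £2.96
Kite £17.89: toys and games, buyer-exempt → 0% → £0.00
Paperback novel £12.10: printed books → 0% → £0.00
Card game £9.55: toys and games, buyer-exempt → 0% → £0.00
AA batteries (8-pack) £6.98: everything else → 9% → £0.63
Bottle of gin (750 mL) £43.02: beer, wine and spirits, buyer-exempt → 0% → £0.00
Jigsaw puzzle (1000 pc) £26.98: toys and games, buyer-exempt → 0% → £0.00
Total tax = £2.96 + £0.63 = £3.59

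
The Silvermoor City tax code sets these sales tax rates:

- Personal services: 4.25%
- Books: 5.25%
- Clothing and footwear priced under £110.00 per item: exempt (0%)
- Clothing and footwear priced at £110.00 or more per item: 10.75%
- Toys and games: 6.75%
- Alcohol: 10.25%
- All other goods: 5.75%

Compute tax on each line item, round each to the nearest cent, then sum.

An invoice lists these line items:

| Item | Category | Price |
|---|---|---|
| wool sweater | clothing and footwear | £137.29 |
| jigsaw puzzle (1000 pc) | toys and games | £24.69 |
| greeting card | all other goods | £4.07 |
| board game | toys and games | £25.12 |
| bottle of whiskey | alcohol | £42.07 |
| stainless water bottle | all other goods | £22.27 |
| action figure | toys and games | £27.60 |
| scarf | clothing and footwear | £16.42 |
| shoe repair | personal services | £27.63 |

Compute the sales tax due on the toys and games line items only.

Jigsaw puzzle (1000 pc) £24.69: toys and games → 6.75% → £1.67
Board game £25.12: toys and games → 6.75% → £1.70
Action figure £27.60: toys and games → 6.75% → £1.86
Tax on toys and games = £1.67 + £1.70 + £1.86 = £5.23

£5.23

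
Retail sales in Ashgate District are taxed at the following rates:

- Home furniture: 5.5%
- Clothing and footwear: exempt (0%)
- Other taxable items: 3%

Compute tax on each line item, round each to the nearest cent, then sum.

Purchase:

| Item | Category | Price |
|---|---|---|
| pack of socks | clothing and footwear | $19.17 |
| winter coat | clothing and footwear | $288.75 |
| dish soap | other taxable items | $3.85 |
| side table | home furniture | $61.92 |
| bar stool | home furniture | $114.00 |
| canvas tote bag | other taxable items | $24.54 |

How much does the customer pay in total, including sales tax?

Pack of socks $19.17: clothing and footwear → 0% → $0.00
Winter coat $288.75: clothing and footwear → 0% → $0.00
Dish soap $3.85: other taxable items → 3% → $0.12
Side table $61.92: home furniture → 5.5% → $3.41
Bar stool $114.00: home furniture → 5.5% → $6.27
Canvas tote bag $24.54: other taxable items → 3% → $0.74
Subtotal = $512.23; tax = $10.54; total due = $522.77

$522.77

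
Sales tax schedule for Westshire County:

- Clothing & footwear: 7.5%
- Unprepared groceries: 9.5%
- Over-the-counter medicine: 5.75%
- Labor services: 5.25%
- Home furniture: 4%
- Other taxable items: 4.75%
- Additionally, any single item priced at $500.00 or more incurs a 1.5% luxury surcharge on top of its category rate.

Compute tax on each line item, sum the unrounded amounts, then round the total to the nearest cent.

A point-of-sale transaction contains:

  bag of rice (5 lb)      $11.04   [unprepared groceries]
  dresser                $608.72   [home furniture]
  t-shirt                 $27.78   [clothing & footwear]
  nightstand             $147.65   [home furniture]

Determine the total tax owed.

$42.52

Bag of rice (5 lb) $11.04: unprepared groceries → 9.5% → $1.0488
Dresser $608.72: home furniture → 4% + 1.5% surcharge = 5.5% → $33.4796
T-shirt $27.78: clothing & footwear → 7.5% → $2.0835
Nightstand $147.65: home furniture → 4% → $5.906
Unrounded tax sum = $42.5179 → $42.52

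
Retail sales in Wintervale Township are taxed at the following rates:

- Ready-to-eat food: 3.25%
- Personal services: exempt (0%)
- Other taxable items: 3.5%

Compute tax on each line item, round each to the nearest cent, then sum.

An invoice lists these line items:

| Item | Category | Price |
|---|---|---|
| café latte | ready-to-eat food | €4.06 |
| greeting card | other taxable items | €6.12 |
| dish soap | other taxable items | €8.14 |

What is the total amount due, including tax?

€18.94

Café latte €4.06: ready-to-eat food → 3.25% → €0.13
Greeting card €6.12: other taxable items → 3.5% → €0.21
Dish soap €8.14: other taxable items → 3.5% → €0.28
Subtotal = €18.32; tax = €0.62; total due = €18.94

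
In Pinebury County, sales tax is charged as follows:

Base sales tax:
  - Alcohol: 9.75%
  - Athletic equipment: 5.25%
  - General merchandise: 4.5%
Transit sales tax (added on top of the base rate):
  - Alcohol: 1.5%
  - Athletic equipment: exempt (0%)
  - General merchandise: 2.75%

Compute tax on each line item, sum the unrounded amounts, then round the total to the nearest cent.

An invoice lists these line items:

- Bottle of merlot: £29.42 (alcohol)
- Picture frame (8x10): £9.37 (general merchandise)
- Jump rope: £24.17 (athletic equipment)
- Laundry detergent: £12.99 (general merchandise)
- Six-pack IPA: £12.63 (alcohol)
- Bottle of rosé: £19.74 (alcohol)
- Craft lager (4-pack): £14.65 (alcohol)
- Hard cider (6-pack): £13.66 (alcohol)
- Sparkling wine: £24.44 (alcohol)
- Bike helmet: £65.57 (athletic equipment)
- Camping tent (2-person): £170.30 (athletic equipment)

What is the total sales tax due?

Bottle of merlot £29.42: alcohol → 9.75% + 1.5% transit = 11.25% → £3.30975
Picture frame (8x10) £9.37: general merchandise → 4.5% + 2.75% transit = 7.25% → £0.679325
Jump rope £24.17: athletic equipment → 5.25% + 0% transit = 5.25% → £1.268925
Laundry detergent £12.99: general merchandise → 4.5% + 2.75% transit = 7.25% → £0.941775
Six-pack IPA £12.63: alcohol → 9.75% + 1.5% transit = 11.25% → £1.420875
Bottle of rosé £19.74: alcohol → 9.75% + 1.5% transit = 11.25% → £2.22075
Craft lager (4-pack) £14.65: alcohol → 9.75% + 1.5% transit = 11.25% → £1.648125
Hard cider (6-pack) £13.66: alcohol → 9.75% + 1.5% transit = 11.25% → £1.53675
Sparkling wine £24.44: alcohol → 9.75% + 1.5% transit = 11.25% → £2.7495
Bike helmet £65.57: athletic equipment → 5.25% + 0% transit = 5.25% → £3.442425
Camping tent (2-person) £170.30: athletic equipment → 5.25% + 0% transit = 5.25% → £8.94075
Unrounded tax sum = £28.15895 → £28.16

£28.16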